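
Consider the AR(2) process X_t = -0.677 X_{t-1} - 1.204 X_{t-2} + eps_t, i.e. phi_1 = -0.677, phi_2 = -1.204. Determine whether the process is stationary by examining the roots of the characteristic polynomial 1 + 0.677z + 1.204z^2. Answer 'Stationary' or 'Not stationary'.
\text{Not stationary}

The AR(p) characteristic polynomial is P(z) = 1 + 0.677z + 1.204z^2.
Stationarity requires all roots to lie outside the unit circle, i.e. |z| > 1 for every root.
Set 1 + (0.677) z + (1.204) z^2 = 0, i.e. a z^2 + b z + c = 0 with a = 1.204, b = 0.677, c = 1.
Discriminant D = b^2 - 4ac = (0.677)^2 - 4*(1.204)*1 = 0.458329 - (4.816) = -4.357671.
D < 0, so the roots are the complex-conjugate pair z = (-b +/- i sqrt(-D)) / (2a) = -0.2811 +/- 0.8669i.
For a conjugate pair |z|^2 = z * conj(z) = (product of roots) = c/a = 1/(1.204) = 0.830565, so |z| = sqrt(0.830565) = 0.9114 for both roots.
Moduli of all roots: 0.9114, 0.9114.
All moduli strictly greater than 1? No.
Verdict: Not stationary.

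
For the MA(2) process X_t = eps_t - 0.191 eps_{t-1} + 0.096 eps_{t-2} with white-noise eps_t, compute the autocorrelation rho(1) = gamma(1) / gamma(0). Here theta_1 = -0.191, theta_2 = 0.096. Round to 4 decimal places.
\rho(1) = -0.2002

For an MA(q) process with theta_0 = 1, the autocovariance is
  gamma(k) = sigma^2 * sum_{i=0..q-k} theta_i * theta_{i+k},
and rho(k) = gamma(k) / gamma(0). Sigma^2 cancels.
  numerator   = (1)*(-0.191) + (-0.191)*(0.096) = -0.209336.
  denominator = (1)^2 + (-0.191)^2 + (0.096)^2 = 1.045697.
  rho(1) = -0.209336 / 1.045697 = -0.2002.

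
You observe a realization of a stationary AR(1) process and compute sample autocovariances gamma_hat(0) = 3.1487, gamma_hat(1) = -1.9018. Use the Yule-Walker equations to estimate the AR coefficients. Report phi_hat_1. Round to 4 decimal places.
\hat\phi_{1} = -0.6040

The Yule-Walker equations for an AR(p) process read, in matrix form,
  Gamma_p phi = r_p,   with   (Gamma_p)_{ij} = gamma(|i - j|),
                       (r_p)_i = gamma(i),   i,j = 1..p.
Substitute the sample gammas (Toeplitz matrix and right-hand side of size 1):
  Gamma_p = [[3.1487]]
  r_p     = [-1.9018]
With p = 1 this is the single equation gamma(0) phi_1 = gamma(1):
  phi_hat_1 = gamma(1) / gamma(0) = -1.9018 / 3.1487 = -0.6040.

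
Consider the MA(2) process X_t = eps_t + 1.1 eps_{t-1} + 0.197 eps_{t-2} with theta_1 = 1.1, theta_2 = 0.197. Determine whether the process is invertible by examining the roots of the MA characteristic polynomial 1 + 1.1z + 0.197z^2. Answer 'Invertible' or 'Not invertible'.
\text{Invertible}

The MA(q) characteristic polynomial is P(z) = 1 + 1.1z + 0.197z^2.
Invertibility requires all roots to lie outside the unit circle, i.e. |z| > 1 for every root.
Set 1 + (1.1) z + (0.197) z^2 = 0, i.e. a z^2 + b z + c = 0 with a = 0.197, b = 1.1, c = 1.
Discriminant D = b^2 - 4ac = (1.1)^2 - 4*(0.197)*1 = 1.21 - (0.788) = 0.422.
D >= 0, so the roots are real: z = (-b +/- sqrt(D)) / (2a) = (-1.1 +/- 0.649615) / (0.394).
  z_1 = (-1.1 + 0.649615) / (0.394) = -1.1431,   |z_1| = 1.1431.
  z_2 = (-1.1 - 0.649615) / (0.394) = -4.4406,   |z_2| = 4.4406.
Moduli of all roots: 1.1431, 4.4406.
All moduli strictly greater than 1? Yes.
Verdict: Invertible.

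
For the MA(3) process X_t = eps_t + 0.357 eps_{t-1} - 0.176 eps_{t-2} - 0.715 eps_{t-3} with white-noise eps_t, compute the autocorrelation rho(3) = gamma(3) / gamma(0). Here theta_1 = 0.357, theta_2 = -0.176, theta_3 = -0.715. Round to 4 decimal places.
\rho(3) = -0.4282

For an MA(q) process with theta_0 = 1, the autocovariance is
  gamma(k) = sigma^2 * sum_{i=0..q-k} theta_i * theta_{i+k},
and rho(k) = gamma(k) / gamma(0). Sigma^2 cancels.
  numerator   = (1)*(-0.715) = -0.715.
  denominator = (1)^2 + (0.357)^2 + (-0.176)^2 + (-0.715)^2 = 1.66965.
  rho(3) = -0.715 / 1.66965 = -0.4282.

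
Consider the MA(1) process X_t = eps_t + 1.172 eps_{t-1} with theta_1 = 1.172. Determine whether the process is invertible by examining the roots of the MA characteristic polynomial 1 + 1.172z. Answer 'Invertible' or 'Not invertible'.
\text{Not invertible}

The MA(q) characteristic polynomial is P(z) = 1 + 1.172z.
Invertibility requires all roots to lie outside the unit circle, i.e. |z| > 1 for every root.
This is linear in z: 1 + (1.172) z = 0  =>  z = -1/(1.172) = -0.853242,  |z| = 0.853242.
Moduli of all roots: 0.8532.
All moduli strictly greater than 1? No.
Verdict: Not invertible.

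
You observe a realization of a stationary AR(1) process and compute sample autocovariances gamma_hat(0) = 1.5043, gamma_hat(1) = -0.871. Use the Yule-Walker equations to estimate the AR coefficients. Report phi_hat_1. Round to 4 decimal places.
\hat\phi_{1} = -0.5790

The Yule-Walker equations for an AR(p) process read, in matrix form,
  Gamma_p phi = r_p,   with   (Gamma_p)_{ij} = gamma(|i - j|),
                       (r_p)_i = gamma(i),   i,j = 1..p.
Substitute the sample gammas (Toeplitz matrix and right-hand side of size 1):
  Gamma_p = [[1.5043]]
  r_p     = [-0.871]
With p = 1 this is the single equation gamma(0) phi_1 = gamma(1):
  phi_hat_1 = gamma(1) / gamma(0) = -0.871 / 1.5043 = -0.5790.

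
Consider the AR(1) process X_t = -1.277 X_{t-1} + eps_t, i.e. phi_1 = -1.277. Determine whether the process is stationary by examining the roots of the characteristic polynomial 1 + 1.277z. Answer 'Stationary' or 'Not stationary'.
\text{Not stationary}

The AR(p) characteristic polynomial is P(z) = 1 + 1.277z.
Stationarity requires all roots to lie outside the unit circle, i.e. |z| > 1 for every root.
This is linear in z: 1 + (1.277) z = 0  =>  z = -1/(1.277) = -0.783085,  |z| = 0.783085.
Moduli of all roots: 0.7831.
All moduli strictly greater than 1? No.
Verdict: Not stationary.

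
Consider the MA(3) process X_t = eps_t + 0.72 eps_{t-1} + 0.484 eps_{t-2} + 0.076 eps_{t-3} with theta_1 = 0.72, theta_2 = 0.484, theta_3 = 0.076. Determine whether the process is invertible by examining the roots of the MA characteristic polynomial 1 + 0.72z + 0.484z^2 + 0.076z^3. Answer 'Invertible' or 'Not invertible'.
\text{Invertible}

The MA(q) characteristic polynomial is P(z) = 1 + 0.72z + 0.484z^2 + 0.076z^3.
Invertibility requires all roots to lie outside the unit circle, i.e. |z| > 1 for every root.
Degree 3: look for a simple real root z0 first, then factor out (1 - z/z0) and solve the remaining quadratic.
Testing z0 = -5: P(-5) = 1 + (0.72)(-5) + (0.484)(-5)^2 + (0.076)(-5)^3
  = 1 + (-3.6) + (12.1) + (-9.5) = 0.  So z_0 = -5 is a root, |z_0| = 5.
Divide out the factor (1 + 0.2 z) = (1 - z/z0) (since 1/z0 = -0.2):
  P(z) = (1 + 0.2 z)(1 + (0.52) z + (0.38) z^2)
  [check: z-coef 0.52 - (-0.2) = 0.72; z^2-coef 0.38 - (-0.2)(0.52) = 0.484; z^3-coef -(-0.2)(0.38) = 0.076.]
Remaining roots from the quadratic factor 1 + (0.52) z + (0.38) z^2:
  Set 1 + (0.52) z + (0.38) z^2 = 0, i.e. a z^2 + b z + c = 0 with a = 0.38, b = 0.52, c = 1.
  Discriminant D = b^2 - 4ac = (0.52)^2 - 4*(0.38)*1 = 0.2704 - (1.52) = -1.2496.
  D < 0, so the roots are the complex-conjugate pair z = (-b +/- i sqrt(-D)) / (2a) = -0.6842 +/- 1.4709i.
  For a conjugate pair |z|^2 = z * conj(z) = (product of roots) = c/a = 1/(0.38) = 2.631579, so |z| = sqrt(2.631579) = 1.6222 for both roots.
Moduli of all roots: 5.0000, 1.6222, 1.6222.
All moduli strictly greater than 1? Yes.
Verdict: Invertible.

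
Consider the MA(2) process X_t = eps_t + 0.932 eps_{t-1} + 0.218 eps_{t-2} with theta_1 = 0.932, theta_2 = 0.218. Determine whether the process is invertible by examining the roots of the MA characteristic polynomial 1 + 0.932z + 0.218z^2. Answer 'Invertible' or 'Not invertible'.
\text{Invertible}

The MA(q) characteristic polynomial is P(z) = 1 + 0.932z + 0.218z^2.
Invertibility requires all roots to lie outside the unit circle, i.e. |z| > 1 for every root.
Set 1 + (0.932) z + (0.218) z^2 = 0, i.e. a z^2 + b z + c = 0 with a = 0.218, b = 0.932, c = 1.
Discriminant D = b^2 - 4ac = (0.932)^2 - 4*(0.218)*1 = 0.868624 - (0.872) = -0.003376.
D < 0, so the roots are the complex-conjugate pair z = (-b +/- i sqrt(-D)) / (2a) = -2.1376 +/- 0.1333i.
For a conjugate pair |z|^2 = z * conj(z) = (product of roots) = c/a = 1/(0.218) = 4.587156, so |z| = sqrt(4.587156) = 2.1418 for both roots.
Moduli of all roots: 2.1418, 2.1418.
All moduli strictly greater than 1? Yes.
Verdict: Invertible.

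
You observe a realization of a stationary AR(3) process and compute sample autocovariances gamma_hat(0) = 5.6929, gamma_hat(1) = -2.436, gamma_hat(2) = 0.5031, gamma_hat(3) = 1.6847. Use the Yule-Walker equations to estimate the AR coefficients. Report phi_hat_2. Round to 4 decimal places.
\hat\phi_{2} = 0.0550

The Yule-Walker equations for an AR(p) process read, in matrix form,
  Gamma_p phi = r_p,   with   (Gamma_p)_{ij} = gamma(|i - j|),
                       (r_p)_i = gamma(i),   i,j = 1..p.
Substitute the sample gammas (Toeplitz matrix and right-hand side of size 3):
  Gamma_p = [[5.6929, -2.436, 0.5031], [-2.436, 5.6929, -2.436], [0.5031, -2.436, 5.6929]]
  r_p     = [-2.436, 0.5031, 1.6847]
Written out (R1..R3):
  (R1) 5.6929 phi_1 - 2.436 phi_2 + 0.5031 phi_3 = -2.436
  (R2) -2.436 phi_1 + 5.6929 phi_2 - 2.436 phi_3 = 0.5031
  (R3) 0.5031 phi_1 - 2.436 phi_2 + 5.6929 phi_3 = 1.6847
Gaussian elimination:
  R2 <- R2 - (-2.436/5.6929) R1 = R2 - (-0.427901) R1:  4.650532 phi_2 - 2.220723 phi_3 = -0.539268
  R3 <- R3 - (0.5031/5.6929) R1 = R3 - (0.088373) R1:  -2.220723 phi_2 + 5.648439 phi_3 = 1.899977
  R3 <- R3 - (-2.220723/4.650532) R2 = R3 - (-0.47752) R2:  4.588 phi_3 = 1.642466
Back-substitution:
  phi_hat_3 = 1.642466 / 4.588 = 0.357992
  phi_hat_2 = (-0.539268 - (-2.220723)(0.357992)) / 4.650532 = 0.05499
  phi_hat_1 = (-2.436 - (-2.436)(0.05499) - (0.5031)(0.357992)) / 5.6929 = -0.436008
So phi_hat = [-0.4360, 0.0550, 0.3580].
Therefore phi_hat_2 = 0.0550.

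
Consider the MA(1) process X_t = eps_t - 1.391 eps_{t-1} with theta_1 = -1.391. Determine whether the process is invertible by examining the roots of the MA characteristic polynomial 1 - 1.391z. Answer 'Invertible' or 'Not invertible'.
\text{Not invertible}

The MA(q) characteristic polynomial is P(z) = 1 - 1.391z.
Invertibility requires all roots to lie outside the unit circle, i.e. |z| > 1 for every root.
This is linear in z: 1 + (-1.391) z = 0  =>  z = -1/(-1.391) = 0.718907,  |z| = 0.718907.
Moduli of all roots: 0.7189.
All moduli strictly greater than 1? No.
Verdict: Not invertible.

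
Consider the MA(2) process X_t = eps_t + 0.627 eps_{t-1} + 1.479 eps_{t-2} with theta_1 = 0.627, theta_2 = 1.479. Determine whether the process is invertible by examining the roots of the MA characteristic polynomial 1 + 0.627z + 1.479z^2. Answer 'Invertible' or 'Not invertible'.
\text{Not invertible}

The MA(q) characteristic polynomial is P(z) = 1 + 0.627z + 1.479z^2.
Invertibility requires all roots to lie outside the unit circle, i.e. |z| > 1 for every root.
Set 1 + (0.627) z + (1.479) z^2 = 0, i.e. a z^2 + b z + c = 0 with a = 1.479, b = 0.627, c = 1.
Discriminant D = b^2 - 4ac = (0.627)^2 - 4*(1.479)*1 = 0.393129 - (5.916) = -5.522871.
D < 0, so the roots are the complex-conjugate pair z = (-b +/- i sqrt(-D)) / (2a) = -0.212 +/- 0.7945i.
For a conjugate pair |z|^2 = z * conj(z) = (product of roots) = c/a = 1/(1.479) = 0.676133, so |z| = sqrt(0.676133) = 0.8223 for both roots.
Moduli of all roots: 0.8223, 0.8223.
All moduli strictly greater than 1? No.
Verdict: Not invertible.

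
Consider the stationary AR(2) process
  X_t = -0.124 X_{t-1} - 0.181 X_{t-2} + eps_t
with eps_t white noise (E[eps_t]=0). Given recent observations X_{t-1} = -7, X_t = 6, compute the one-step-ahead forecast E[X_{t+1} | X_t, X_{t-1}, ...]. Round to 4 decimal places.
E[X_{t+1} \mid \mathcal F_t] = 0.5230

For an AR(p) model X_t = c + sum_i phi_i X_{t-i} + eps_t, the
one-step-ahead conditional mean is
  E[X_{t+1} | X_t, ...] = c + sum_i phi_i X_{t+1-i}.
Substitute known values:
  E[X_{t+1} | ...] = (-0.124) * (6) + (-0.181) * (-7)
                   = 0.5230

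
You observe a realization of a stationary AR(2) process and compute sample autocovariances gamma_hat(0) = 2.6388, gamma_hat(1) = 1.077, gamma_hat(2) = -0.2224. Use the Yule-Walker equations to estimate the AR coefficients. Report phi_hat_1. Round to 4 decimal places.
\hat\phi_{1} = 0.5310

The Yule-Walker equations for an AR(p) process read, in matrix form,
  Gamma_p phi = r_p,   with   (Gamma_p)_{ij} = gamma(|i - j|),
                       (r_p)_i = gamma(i),   i,j = 1..p.
Substitute the sample gammas (Toeplitz matrix and right-hand side of size 2):
  Gamma_p = [[2.6388, 1.077], [1.077, 2.6388]]
  r_p     = [1.077, -0.2224]
Written out:
  2.6388 phi_1 + 1.077 phi_2 = 1.077
  1.077 phi_1 + 2.6388 phi_2 = -0.2224
Solve by Cramer's rule:
  det = gamma(0)^2 - gamma(1)^2 = (2.6388)^2 - (1.077)^2 = 6.96326544 - 1.159929 = 5.80333644
  phi_hat_1 = [gamma(1) gamma(0) - gamma(1) gamma(2)] / det = [(1.077)(2.6388) - (1.077)(-0.2224)] / 5.80333644 = 3.0815124 / 5.80333644 = 0.531
  phi_hat_2 = [gamma(0) gamma(2) - gamma(1)^2] / det = [(2.6388)(-0.2224) - (1.077)^2] / 5.80333644 = -1.74679812 / 5.80333644 = -0.301
So phi_hat = [0.5310, -0.3010].
Therefore phi_hat_1 = 0.5310.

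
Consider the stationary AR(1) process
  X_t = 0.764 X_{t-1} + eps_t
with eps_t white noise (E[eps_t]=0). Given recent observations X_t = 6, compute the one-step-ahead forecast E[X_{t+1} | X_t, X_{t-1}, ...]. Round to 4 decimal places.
E[X_{t+1} \mid \mathcal F_t] = 4.5840

For an AR(p) model X_t = c + sum_i phi_i X_{t-i} + eps_t, the
one-step-ahead conditional mean is
  E[X_{t+1} | X_t, ...] = c + sum_i phi_i X_{t+1-i}.
Substitute known values:
  E[X_{t+1} | ...] = (0.764) * (6)
                   = 4.5840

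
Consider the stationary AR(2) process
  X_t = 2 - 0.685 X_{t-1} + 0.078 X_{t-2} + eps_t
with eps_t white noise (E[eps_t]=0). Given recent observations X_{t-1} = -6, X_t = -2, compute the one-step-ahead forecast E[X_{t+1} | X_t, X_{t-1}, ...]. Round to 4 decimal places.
E[X_{t+1} \mid \mathcal F_t] = 2.9020

For an AR(p) model X_t = c + sum_i phi_i X_{t-i} + eps_t, the
one-step-ahead conditional mean is
  E[X_{t+1} | X_t, ...] = c + sum_i phi_i X_{t+1-i}.
Substitute known values:
  E[X_{t+1} | ...] = 2 + (-0.685) * (-2) + (0.078) * (-6)
                   = 2.9020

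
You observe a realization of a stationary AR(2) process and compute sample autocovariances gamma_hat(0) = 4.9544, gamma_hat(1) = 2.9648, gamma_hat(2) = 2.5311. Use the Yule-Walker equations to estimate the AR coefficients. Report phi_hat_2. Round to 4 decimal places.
\hat\phi_{2} = 0.2380

The Yule-Walker equations for an AR(p) process read, in matrix form,
  Gamma_p phi = r_p,   with   (Gamma_p)_{ij} = gamma(|i - j|),
                       (r_p)_i = gamma(i),   i,j = 1..p.
Substitute the sample gammas (Toeplitz matrix and right-hand side of size 2):
  Gamma_p = [[4.9544, 2.9648], [2.9648, 4.9544]]
  r_p     = [2.9648, 2.5311]
Written out:
  4.9544 phi_1 + 2.9648 phi_2 = 2.9648
  2.9648 phi_1 + 4.9544 phi_2 = 2.5311
Solve by Cramer's rule:
  det = gamma(0)^2 - gamma(1)^2 = (4.9544)^2 - (2.9648)^2 = 24.54607936 - 8.79003904 = 15.75604032
  phi_hat_1 = [gamma(1) gamma(0) - gamma(1) gamma(2)] / det = [(2.9648)(4.9544) - (2.9648)(2.5311)] / 15.75604032 = 7.18459984 / 15.75604032 = 0.456
  phi_hat_2 = [gamma(0) gamma(2) - gamma(1)^2] / det = [(4.9544)(2.5311) - (2.9648)^2] / 15.75604032 = 3.7500428 / 15.75604032 = 0.238
So phi_hat = [0.4560, 0.2380].
Therefore phi_hat_2 = 0.2380.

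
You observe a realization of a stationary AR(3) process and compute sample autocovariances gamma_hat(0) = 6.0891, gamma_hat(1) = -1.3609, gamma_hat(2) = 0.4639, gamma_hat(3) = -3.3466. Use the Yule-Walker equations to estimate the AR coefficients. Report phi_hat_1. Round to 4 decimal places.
\hat\phi_{1} = -0.2020

The Yule-Walker equations for an AR(p) process read, in matrix form,
  Gamma_p phi = r_p,   with   (Gamma_p)_{ij} = gamma(|i - j|),
                       (r_p)_i = gamma(i),   i,j = 1..p.
Substitute the sample gammas (Toeplitz matrix and right-hand side of size 3):
  Gamma_p = [[6.0891, -1.3609, 0.4639], [-1.3609, 6.0891, -1.3609], [0.4639, -1.3609, 6.0891]]
  r_p     = [-1.3609, 0.4639, -3.3466]
Written out (R1..R3):
  (R1) 6.0891 phi_1 - 1.3609 phi_2 + 0.4639 phi_3 = -1.3609
  (R2) -1.3609 phi_1 + 6.0891 phi_2 - 1.3609 phi_3 = 0.4639
  (R3) 0.4639 phi_1 - 1.3609 phi_2 + 6.0891 phi_3 = -3.3466
Gaussian elimination:
  R2 <- R2 - (-1.3609/6.0891) R1 = R2 - (-0.223498) R1:  5.784942 phi_2 - 1.257219 phi_3 = 0.159742
  R3 <- R3 - (0.4639/6.0891) R1 = R3 - (0.076185) R1:  -1.257219 phi_2 + 6.053758 phi_3 = -3.242919
  R3 <- R3 - (-1.257219/5.784942) R2 = R3 - (-0.217326) R2:  5.780531 phi_3 = -3.208203
Back-substitution:
  phi_hat_3 = -3.208203 / 5.780531 = -0.555001
  phi_hat_2 = (0.159742 - (-1.257219)(-0.555001)) / 5.784942 = -0.093003
  phi_hat_1 = (-1.3609 - (-1.3609)(-0.093003) - (0.4639)(-0.555001)) / 6.0891 = -0.202001
So phi_hat = [-0.2020, -0.0930, -0.5550].
Therefore phi_hat_1 = -0.2020.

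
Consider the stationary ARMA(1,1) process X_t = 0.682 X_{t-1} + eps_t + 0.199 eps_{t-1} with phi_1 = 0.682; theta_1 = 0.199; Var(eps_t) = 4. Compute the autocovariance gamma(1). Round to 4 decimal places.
\gamma(1) = 7.4826

Multiply the model equation by X_{t-k} and take expectations. With theta_0 = psi_0 = 1 and psi_j the MA(infinity) weights, this gives
  gamma(k) - sum_i phi_i gamma(k-i) = c_k,
  c_k = sigma^2 * sum_{j=k..q} theta_j psi_{j-k}   (c_k = 0 for k > q),
using gamma(-m) = gamma(m).
psi-weights needed (psi_j = theta_j + sum_i phi_i psi_{j-i}):
  psi_1 = theta_1 + phi_1 = 0.199 + (0.682) = 0.881
Right-hand sides:
  c_0 = sigma^2 (1 + theta_1 psi_1) = 4 * (1 + (0.199)(0.881)) = 4 * 1.175319 = 4.701276
  c_1 = sigma^2 theta_1 = 4 * (0.199) = 0.796
  c_2 = 0
Equations for k = 0 and k = 1 (AR order 1):
  gamma(0) = phi_1 gamma(1) + c_0
  gamma(1) = phi_1 gamma(0) + c_1
Substituting the second into the first: gamma(0) (1 - phi_1^2) = c_0 + phi_1 c_1, so
  gamma(0) = (c_0 + phi_1 c_1) / (1 - phi_1^2) = (4.701276 + (0.682)(0.796)) / (1 - (0.682)^2) = 5.244148 / 0.534876 = 9.804418.
  gamma(1) = phi_1 gamma(0) + c_1 = (0.682)(9.804418) + (0.796) = 7.482613.
Therefore gamma(1) = 7.4826 (to 4 decimal places).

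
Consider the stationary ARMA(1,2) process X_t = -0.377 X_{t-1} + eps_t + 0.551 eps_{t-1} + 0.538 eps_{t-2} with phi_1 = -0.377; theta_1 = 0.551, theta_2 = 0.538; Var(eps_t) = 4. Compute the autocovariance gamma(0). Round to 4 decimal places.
\gamma(0) = 5.1617

Multiply the model equation by X_{t-k} and take expectations. With theta_0 = psi_0 = 1 and psi_j the MA(infinity) weights, this gives
  gamma(k) - sum_i phi_i gamma(k-i) = c_k,
  c_k = sigma^2 * sum_{j=k..q} theta_j psi_{j-k}   (c_k = 0 for k > q),
using gamma(-m) = gamma(m).
psi-weights needed (psi_j = theta_j + sum_i phi_i psi_{j-i}):
  psi_1 = theta_1 + phi_1 = 0.551 + (-0.377) = 0.174
  psi_2 = theta_2 + phi_1 psi_1 = 0.538 + (-0.377)(0.174) = 0.472402
Right-hand sides:
  c_0 = sigma^2 (1 + theta_1 psi_1 + theta_2 psi_2) = 4 * (1 + (0.551)(0.174) + (0.538)(0.472402)) = 4 * 1.350026 = 5.400105
  c_1 = sigma^2 (theta_1 + theta_2 psi_1) = 4 * (0.551 + (0.538)(0.174)) = 2.578448
  c_2 = sigma^2 theta_2 = 4 * (0.538) = 2.152
Equations for k = 0 and k = 1 (AR order 1):
  gamma(0) = phi_1 gamma(1) + c_0
  gamma(1) = phi_1 gamma(0) + c_1
Substituting the second into the first: gamma(0) (1 - phi_1^2) = c_0 + phi_1 c_1, so
  gamma(0) = (c_0 + phi_1 c_1) / (1 - phi_1^2) = (5.400105 + (-0.377)(2.578448)) / (1 - (-0.377)^2) = 4.42803 / 0.857871 = 5.16165.
Therefore gamma(0) = 5.1617 (to 4 decimal places).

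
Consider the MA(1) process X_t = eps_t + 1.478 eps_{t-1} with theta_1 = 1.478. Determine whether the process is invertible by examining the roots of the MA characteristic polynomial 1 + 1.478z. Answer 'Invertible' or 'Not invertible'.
\text{Not invertible}

The MA(q) characteristic polynomial is P(z) = 1 + 1.478z.
Invertibility requires all roots to lie outside the unit circle, i.e. |z| > 1 for every root.
This is linear in z: 1 + (1.478) z = 0  =>  z = -1/(1.478) = -0.67659,  |z| = 0.67659.
Moduli of all roots: 0.6766.
All moduli strictly greater than 1? No.
Verdict: Not invertible.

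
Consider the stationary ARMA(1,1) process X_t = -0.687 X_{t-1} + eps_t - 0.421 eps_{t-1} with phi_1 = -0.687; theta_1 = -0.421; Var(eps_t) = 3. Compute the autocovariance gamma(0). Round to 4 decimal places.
\gamma(0) = 9.9750

Multiply the model equation by X_{t-k} and take expectations. With theta_0 = psi_0 = 1 and psi_j the MA(infinity) weights, this gives
  gamma(k) - sum_i phi_i gamma(k-i) = c_k,
  c_k = sigma^2 * sum_{j=k..q} theta_j psi_{j-k}   (c_k = 0 for k > q),
using gamma(-m) = gamma(m).
psi-weights needed (psi_j = theta_j + sum_i phi_i psi_{j-i}):
  psi_1 = theta_1 + phi_1 = -0.421 + (-0.687) = -1.108
Right-hand sides:
  c_0 = sigma^2 (1 + theta_1 psi_1) = 3 * (1 + (-0.421)(-1.108)) = 3 * 1.466468 = 4.399404
  c_1 = sigma^2 theta_1 = 3 * (-0.421) = -1.263
  c_2 = 0
Equations for k = 0 and k = 1 (AR order 1):
  gamma(0) = phi_1 gamma(1) + c_0
  gamma(1) = phi_1 gamma(0) + c_1
Substituting the second into the first: gamma(0) (1 - phi_1^2) = c_0 + phi_1 c_1, so
  gamma(0) = (c_0 + phi_1 c_1) / (1 - phi_1^2) = (4.399404 + (-0.687)(-1.263)) / (1 - (-0.687)^2) = 5.267085 / 0.528031 = 9.974954.
Therefore gamma(0) = 9.9750 (to 4 decimal places).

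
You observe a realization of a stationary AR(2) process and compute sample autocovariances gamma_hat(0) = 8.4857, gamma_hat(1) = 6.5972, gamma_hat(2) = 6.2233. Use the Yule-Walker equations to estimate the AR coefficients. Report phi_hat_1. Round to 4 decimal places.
\hat\phi_{1} = 0.5240

The Yule-Walker equations for an AR(p) process read, in matrix form,
  Gamma_p phi = r_p,   with   (Gamma_p)_{ij} = gamma(|i - j|),
                       (r_p)_i = gamma(i),   i,j = 1..p.
Substitute the sample gammas (Toeplitz matrix and right-hand side of size 2):
  Gamma_p = [[8.4857, 6.5972], [6.5972, 8.4857]]
  r_p     = [6.5972, 6.2233]
Written out:
  8.4857 phi_1 + 6.5972 phi_2 = 6.5972
  6.5972 phi_1 + 8.4857 phi_2 = 6.2233
Solve by Cramer's rule:
  det = gamma(0)^2 - gamma(1)^2 = (8.4857)^2 - (6.5972)^2 = 72.00710449 - 43.52304784 = 28.48405665
  phi_hat_1 = [gamma(1) gamma(0) - gamma(1) gamma(2)] / det = [(6.5972)(8.4857) - (6.5972)(6.2233)] / 28.48405665 = 14.92550528 / 28.48405665 = 0.524
  phi_hat_2 = [gamma(0) gamma(2) - gamma(1)^2] / det = [(8.4857)(6.2233) - (6.5972)^2] / 28.48405665 = 9.28600897 / 28.48405665 = 0.326
So phi_hat = [0.5240, 0.3260].
Therefore phi_hat_1 = 0.5240.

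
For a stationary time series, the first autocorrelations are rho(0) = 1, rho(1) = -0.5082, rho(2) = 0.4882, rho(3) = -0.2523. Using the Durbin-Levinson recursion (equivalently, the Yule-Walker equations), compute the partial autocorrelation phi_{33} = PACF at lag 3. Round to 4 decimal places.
\phi_{33} = 0.1140

The PACF at lag k is phi_{kk}, the last component of the solution
to the Yule-Walker system G_k phi = r_k where
  (G_k)_{ij} = rho(|i - j|), (r_k)_i = rho(i), i,j = 1..k.
Equivalently, Durbin-Levinson gives phi_{kk} iteratively:
  phi_{11} = rho(1)
  phi_{kk} = [rho(k) - sum_{j=1..k-1} phi_{k-1,j} rho(k-j)]
            / [1 - sum_{j=1..k-1} phi_{k-1,j} rho(j)],
  phi_{k,j} = phi_{k-1,j} - phi_{kk} phi_{k-1,k-j},  j = 1..k-1.
Step k = 1:
  phi_11 = rho(1) = -0.5082.
Step k = 2:
  phi_22 = [rho(2) - phi_11 rho(1)] / [1 - phi_11 rho(1)] = [0.4882 - (-0.5082)(-0.5082)] / [1 - (-0.5082)(-0.5082)]
         = 0.22993276 / 0.74173276 = 0.309994.
  Update: phi_21 = phi_11 - phi_22 phi_11 = -0.5082 - (0.309994)(-0.5082) = -0.350661.
Step k = 3:
  phi_33 = [rho(3) - phi_21 rho(2) - phi_22 rho(1)] / [1 - phi_21 rho(1) - phi_22 rho(2)]
    numerator   = -0.2523 - (-0.350661)(0.4882) - (0.309994)(-0.5082) = 0.07643169
    denominator = 1 - (-0.350661)(-0.5082) - (0.309994)(0.4882) = 0.67045497
  phi_33 = 0.07643169 / 0.67045497 = 0.114.
Therefore phi_{33} = 0.1140.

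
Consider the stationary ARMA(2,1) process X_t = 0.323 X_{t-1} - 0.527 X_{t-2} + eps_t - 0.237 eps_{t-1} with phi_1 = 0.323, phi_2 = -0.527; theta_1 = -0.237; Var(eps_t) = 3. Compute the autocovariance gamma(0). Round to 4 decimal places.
\gamma(0) = 4.1564

Multiply the model equation by X_{t-k} and take expectations. With theta_0 = psi_0 = 1 and psi_j the MA(infinity) weights, this gives
  gamma(k) - sum_i phi_i gamma(k-i) = c_k,
  c_k = sigma^2 * sum_{j=k..q} theta_j psi_{j-k}   (c_k = 0 for k > q),
using gamma(-m) = gamma(m).
psi-weights needed (psi_j = theta_j + sum_i phi_i psi_{j-i}):
  psi_1 = theta_1 + phi_1 = -0.237 + (0.323) = 0.086
Right-hand sides:
  c_0 = sigma^2 (1 + theta_1 psi_1) = 3 * (1 + (-0.237)(0.086)) = 3 * 0.979618 = 2.938854
  c_1 = sigma^2 theta_1 = 3 * (-0.237) = -0.711
  c_2 = 0
Equations for k = 0, 1, 2 (AR order 2, c_2 = 0):
  (E0) gamma(0) = phi_1 gamma(1) + phi_2 gamma(2) + c_0
  (E1) gamma(1) = phi_1 gamma(0) + phi_2 gamma(1) + c_1
  (E2) gamma(2) = phi_1 gamma(1) + phi_2 gamma(0)
From (E1): gamma(1) = A gamma(0) + B with
  A = phi_1 / (1 - phi_2) = 0.323 / 1.527 = 0.211526,   B = c_1 / (1 - phi_2) = -0.711 / 1.527 = -0.465619.
Insert (E2) into (E0): gamma(0) (1 - phi_2^2) = phi_1 (1 + phi_2) gamma(1) + c_0.
  phi_1 (1 + phi_2) = (0.323)(0.473) = 0.152779,   1 - phi_2^2 = 0.722271.
Replace gamma(1) by A gamma(0) + B and collect gamma(0):
  gamma(0) [0.722271 - (0.152779)(0.211526)] = (0.152779)(-0.465619) + 2.938854
  gamma(0) * 0.689954 = 2.867717
  gamma(0) = 2.867717 / 0.689954 = 4.156387.
Therefore gamma(0) = 4.1564 (to 4 decimal places).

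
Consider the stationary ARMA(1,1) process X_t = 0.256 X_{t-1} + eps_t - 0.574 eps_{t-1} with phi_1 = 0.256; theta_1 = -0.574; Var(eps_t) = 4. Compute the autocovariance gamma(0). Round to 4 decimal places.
\gamma(0) = 4.4329

Multiply the model equation by X_{t-k} and take expectations. With theta_0 = psi_0 = 1 and psi_j the MA(infinity) weights, this gives
  gamma(k) - sum_i phi_i gamma(k-i) = c_k,
  c_k = sigma^2 * sum_{j=k..q} theta_j psi_{j-k}   (c_k = 0 for k > q),
using gamma(-m) = gamma(m).
psi-weights needed (psi_j = theta_j + sum_i phi_i psi_{j-i}):
  psi_1 = theta_1 + phi_1 = -0.574 + (0.256) = -0.318
Right-hand sides:
  c_0 = sigma^2 (1 + theta_1 psi_1) = 4 * (1 + (-0.574)(-0.318)) = 4 * 1.182532 = 4.730128
  c_1 = sigma^2 theta_1 = 4 * (-0.574) = -2.296
  c_2 = 0
Equations for k = 0 and k = 1 (AR order 1):
  gamma(0) = phi_1 gamma(1) + c_0
  gamma(1) = phi_1 gamma(0) + c_1
Substituting the second into the first: gamma(0) (1 - phi_1^2) = c_0 + phi_1 c_1, so
  gamma(0) = (c_0 + phi_1 c_1) / (1 - phi_1^2) = (4.730128 + (0.256)(-2.296)) / (1 - (0.256)^2) = 4.142352 / 0.934464 = 4.432864.
Therefore gamma(0) = 4.4329 (to 4 decimal places).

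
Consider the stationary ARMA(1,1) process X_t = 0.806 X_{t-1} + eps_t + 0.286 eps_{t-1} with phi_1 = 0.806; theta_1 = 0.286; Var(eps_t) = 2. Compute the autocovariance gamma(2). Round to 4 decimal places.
\gamma(2) = 6.1824

Multiply the model equation by X_{t-k} and take expectations. With theta_0 = psi_0 = 1 and psi_j the MA(infinity) weights, this gives
  gamma(k) - sum_i phi_i gamma(k-i) = c_k,
  c_k = sigma^2 * sum_{j=k..q} theta_j psi_{j-k}   (c_k = 0 for k > q),
using gamma(-m) = gamma(m).
psi-weights needed (psi_j = theta_j + sum_i phi_i psi_{j-i}):
  psi_1 = theta_1 + phi_1 = 0.286 + (0.806) = 1.092
Right-hand sides:
  c_0 = sigma^2 (1 + theta_1 psi_1) = 2 * (1 + (0.286)(1.092)) = 2 * 1.312312 = 2.624624
  c_1 = sigma^2 theta_1 = 2 * (0.286) = 0.572
  c_2 = 0
Equations for k = 0 and k = 1 (AR order 1):
  gamma(0) = phi_1 gamma(1) + c_0
  gamma(1) = phi_1 gamma(0) + c_1
Substituting the second into the first: gamma(0) (1 - phi_1^2) = c_0 + phi_1 c_1, so
  gamma(0) = (c_0 + phi_1 c_1) / (1 - phi_1^2) = (2.624624 + (0.806)(0.572)) / (1 - (0.806)^2) = 3.085656 / 0.350364 = 8.807001.
  gamma(1) = phi_1 gamma(0) + c_1 = (0.806)(8.807001) + (0.572) = 7.670443.
For k = 2 (> q): gamma(2) = phi_1 gamma(1) = (0.806)(7.670443) = 6.182377.
Therefore gamma(2) = 6.1824 (to 4 decimal places).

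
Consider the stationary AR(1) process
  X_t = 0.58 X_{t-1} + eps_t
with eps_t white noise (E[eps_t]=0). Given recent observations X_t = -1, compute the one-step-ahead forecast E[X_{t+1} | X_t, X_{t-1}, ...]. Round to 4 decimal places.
E[X_{t+1} \mid \mathcal F_t] = -0.5800

For an AR(p) model X_t = c + sum_i phi_i X_{t-i} + eps_t, the
one-step-ahead conditional mean is
  E[X_{t+1} | X_t, ...] = c + sum_i phi_i X_{t+1-i}.
Substitute known values:
  E[X_{t+1} | ...] = (0.58) * (-1)
                   = -0.5800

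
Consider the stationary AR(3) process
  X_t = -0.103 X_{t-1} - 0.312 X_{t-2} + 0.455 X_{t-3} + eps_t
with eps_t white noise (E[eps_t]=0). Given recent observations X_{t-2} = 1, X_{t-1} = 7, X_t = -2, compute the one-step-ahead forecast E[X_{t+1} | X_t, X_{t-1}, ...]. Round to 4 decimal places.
E[X_{t+1} \mid \mathcal F_t] = -1.5230

For an AR(p) model X_t = c + sum_i phi_i X_{t-i} + eps_t, the
one-step-ahead conditional mean is
  E[X_{t+1} | X_t, ...] = c + sum_i phi_i X_{t+1-i}.
Substitute known values:
  E[X_{t+1} | ...] = (-0.103) * (-2) + (-0.312) * (7) + (0.455) * (1)
                   = -1.5230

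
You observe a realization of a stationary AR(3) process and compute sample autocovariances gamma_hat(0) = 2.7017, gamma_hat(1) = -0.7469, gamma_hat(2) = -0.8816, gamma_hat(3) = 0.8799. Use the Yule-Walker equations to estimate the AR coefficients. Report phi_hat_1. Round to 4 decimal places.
\hat\phi_{1} = -0.3529

The Yule-Walker equations for an AR(p) process read, in matrix form,
  Gamma_p phi = r_p,   with   (Gamma_p)_{ij} = gamma(|i - j|),
                       (r_p)_i = gamma(i),   i,j = 1..p.
Substitute the sample gammas (Toeplitz matrix and right-hand side of size 3):
  Gamma_p = [[2.7017, -0.7469, -0.8816], [-0.7469, 2.7017, -0.7469], [-0.8816, -0.7469, 2.7017]]
  r_p     = [-0.7469, -0.8816, 0.8799]
Written out (R1..R3):
  (R1) 2.7017 phi_1 - 0.7469 phi_2 - 0.8816 phi_3 = -0.7469
  (R2) -0.7469 phi_1 + 2.7017 phi_2 - 0.7469 phi_3 = -0.8816
  (R3) -0.8816 phi_1 - 0.7469 phi_2 + 2.7017 phi_3 = 0.8799
Gaussian elimination:
  R2 <- R2 - (-0.7469/2.7017) R1 = R2 - (-0.276456) R1:  2.495215 phi_2 - 0.990623 phi_3 = -1.088085
  R3 <- R3 - (-0.8816/2.7017) R1 = R3 - (-0.326313) R1:  -0.990623 phi_2 + 2.414022 phi_3 = 0.636177
  R3 <- R3 - (-0.990623/2.495215) R2 = R3 - (-0.397009) R2:  2.020736 phi_3 = 0.204197
Back-substitution:
  phi_hat_3 = 0.204197 / 2.020736 = 0.101051
  phi_hat_2 = (-1.088085 - (-0.990623)(0.101051)) / 2.495215 = -0.39595
  phi_hat_1 = (-0.7469 - (-0.7469)(-0.39595) - (-0.8816)(0.101051)) / 2.7017 = -0.352944
So phi_hat = [-0.3529, -0.3960, 0.1011].
Therefore phi_hat_1 = -0.3529.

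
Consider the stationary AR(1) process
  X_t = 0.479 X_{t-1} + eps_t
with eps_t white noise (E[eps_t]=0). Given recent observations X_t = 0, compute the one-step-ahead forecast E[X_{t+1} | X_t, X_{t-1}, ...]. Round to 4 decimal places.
E[X_{t+1} \mid \mathcal F_t] = 0.0000

For an AR(p) model X_t = c + sum_i phi_i X_{t-i} + eps_t, the
one-step-ahead conditional mean is
  E[X_{t+1} | X_t, ...] = c + sum_i phi_i X_{t+1-i}.
Substitute known values:
  E[X_{t+1} | ...] = (0.479) * (0)
                   = 0.0000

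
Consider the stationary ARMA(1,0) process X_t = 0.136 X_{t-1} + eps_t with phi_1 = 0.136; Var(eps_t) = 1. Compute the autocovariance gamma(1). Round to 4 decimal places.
\gamma(1) = 0.1386

Multiply the model equation by X_{t-k} and take expectations. With theta_0 = psi_0 = 1 and psi_j the MA(infinity) weights, this gives
  gamma(k) - sum_i phi_i gamma(k-i) = c_k,
  c_k = sigma^2 * sum_{j=k..q} theta_j psi_{j-k}   (c_k = 0 for k > q),
using gamma(-m) = gamma(m).
Pure AR (q = 0): c_0 = sigma^2 = 1, c_k = 0 for k >= 1.
Equations for k = 0 and k = 1 (AR order 1):
  gamma(0) = phi_1 gamma(1) + c_0
  gamma(1) = phi_1 gamma(0) + c_1
Substituting the second into the first: gamma(0) (1 - phi_1^2) = c_0 + phi_1 c_1, so
  gamma(0) = c_0 / (1 - phi_1^2) = 1 / (1 - (0.136)^2) = 1 / 0.981504 = 1.018845.
  gamma(1) = phi_1 gamma(0) = (0.136)(1.018845) = 0.138563.
Therefore gamma(1) = 0.1386 (to 4 decimal places).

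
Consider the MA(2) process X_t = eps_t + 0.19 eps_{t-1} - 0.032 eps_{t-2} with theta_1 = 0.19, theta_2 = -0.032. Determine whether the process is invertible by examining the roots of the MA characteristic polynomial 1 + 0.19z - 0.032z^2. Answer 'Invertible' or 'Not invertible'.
\text{Invertible}

The MA(q) characteristic polynomial is P(z) = 1 + 0.19z - 0.032z^2.
Invertibility requires all roots to lie outside the unit circle, i.e. |z| > 1 for every root.
Set 1 + (0.19) z + (-0.032) z^2 = 0, i.e. a z^2 + b z + c = 0 with a = -0.032, b = 0.19, c = 1.
Discriminant D = b^2 - 4ac = (0.19)^2 - 4*(-0.032)*1 = 0.0361 - (-0.128) = 0.1641.
D >= 0, so the roots are real: z = (-b +/- sqrt(D)) / (2a) = (-0.19 +/- 0.405093) / (-0.064).
  z_1 = (-0.19 + 0.405093) / (-0.064) = -3.3608,   |z_1| = 3.3608.
  z_2 = (-0.19 - 0.405093) / (-0.064) = 9.2983,   |z_2| = 9.2983.
Moduli of all roots: 3.3608, 9.2983.
All moduli strictly greater than 1? Yes.
Verdict: Invertible.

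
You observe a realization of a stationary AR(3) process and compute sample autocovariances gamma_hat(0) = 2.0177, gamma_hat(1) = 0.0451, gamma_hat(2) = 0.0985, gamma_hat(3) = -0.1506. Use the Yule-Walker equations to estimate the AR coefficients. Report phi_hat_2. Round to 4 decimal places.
\hat\phi_{2} = 0.0500

The Yule-Walker equations for an AR(p) process read, in matrix form,
  Gamma_p phi = r_p,   with   (Gamma_p)_{ij} = gamma(|i - j|),
                       (r_p)_i = gamma(i),   i,j = 1..p.
Substitute the sample gammas (Toeplitz matrix and right-hand side of size 3):
  Gamma_p = [[2.0177, 0.0451, 0.0985], [0.0451, 2.0177, 0.0451], [0.0985, 0.0451, 2.0177]]
  r_p     = [0.0451, 0.0985, -0.1506]
Written out (R1..R3):
  (R1) 2.0177 phi_1 + 0.0451 phi_2 + 0.0985 phi_3 = 0.0451
  (R2) 0.0451 phi_1 + 2.0177 phi_2 + 0.0451 phi_3 = 0.0985
  (R3) 0.0985 phi_1 + 0.0451 phi_2 + 2.0177 phi_3 = -0.1506
Gaussian elimination:
  R2 <- R2 - (0.0451/2.0177) R1 = R2 - (0.022352) R1:  2.016692 phi_2 + 0.042898 phi_3 = 0.097492
  R3 <- R3 - (0.0985/2.0177) R1 = R3 - (0.048818) R1:  0.042898 phi_2 + 2.012891 phi_3 = -0.152802
  R3 <- R3 - (0.042898/2.016692) R2 = R3 - (0.021272) R2:  2.011979 phi_3 = -0.154876
Back-substitution:
  phi_hat_3 = -0.154876 / 2.011979 = -0.076977
  phi_hat_2 = (0.097492 - (0.042898)(-0.076977)) / 2.016692 = 0.04998
  phi_hat_1 = (0.0451 - (0.0451)(0.04998) - (0.0985)(-0.076977)) / 2.0177 = 0.024993
So phi_hat = [0.0250, 0.0500, -0.0770].
Therefore phi_hat_2 = 0.0500.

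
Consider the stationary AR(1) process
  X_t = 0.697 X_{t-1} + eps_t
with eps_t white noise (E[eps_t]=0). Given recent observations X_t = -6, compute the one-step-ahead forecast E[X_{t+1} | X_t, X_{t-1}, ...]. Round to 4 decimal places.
E[X_{t+1} \mid \mathcal F_t] = -4.1820

For an AR(p) model X_t = c + sum_i phi_i X_{t-i} + eps_t, the
one-step-ahead conditional mean is
  E[X_{t+1} | X_t, ...] = c + sum_i phi_i X_{t+1-i}.
Substitute known values:
  E[X_{t+1} | ...] = (0.697) * (-6)
                   = -4.1820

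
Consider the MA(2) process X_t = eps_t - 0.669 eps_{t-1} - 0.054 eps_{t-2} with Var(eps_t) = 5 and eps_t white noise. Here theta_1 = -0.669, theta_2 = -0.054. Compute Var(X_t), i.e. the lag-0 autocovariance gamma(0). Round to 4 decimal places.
\gamma(0) = 7.2524

For an MA(q) process X_t = eps_t + sum_i theta_i eps_{t-i} with
Var(eps_t) = sigma^2, the variance is
  gamma(0) = sigma^2 * (1 + sum_i theta_i^2).
  sum_i theta_i^2 = (-0.669)^2 + (-0.054)^2 = 0.447561 + 0.002916 = 0.450477.
  gamma(0) = 5 * (1 + 0.450477) = 5 * 1.450477 = 7.252385, which rounds to 7.2524.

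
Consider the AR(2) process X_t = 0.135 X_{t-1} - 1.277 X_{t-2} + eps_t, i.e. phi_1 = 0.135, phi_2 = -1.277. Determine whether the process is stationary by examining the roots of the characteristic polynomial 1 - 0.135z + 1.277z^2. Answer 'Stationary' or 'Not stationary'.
\text{Not stationary}

The AR(p) characteristic polynomial is P(z) = 1 - 0.135z + 1.277z^2.
Stationarity requires all roots to lie outside the unit circle, i.e. |z| > 1 for every root.
Set 1 + (-0.135) z + (1.277) z^2 = 0, i.e. a z^2 + b z + c = 0 with a = 1.277, b = -0.135, c = 1.
Discriminant D = b^2 - 4ac = (-0.135)^2 - 4*(1.277)*1 = 0.018225 - (5.108) = -5.089775.
D < 0, so the roots are the complex-conjugate pair z = (-b +/- i sqrt(-D)) / (2a) = 0.0529 +/- 0.8833i.
For a conjugate pair |z|^2 = z * conj(z) = (product of roots) = c/a = 1/(1.277) = 0.783085, so |z| = sqrt(0.783085) = 0.8849 for both roots.
Moduli of all roots: 0.8849, 0.8849.
All moduli strictly greater than 1? No.
Verdict: Not stationary.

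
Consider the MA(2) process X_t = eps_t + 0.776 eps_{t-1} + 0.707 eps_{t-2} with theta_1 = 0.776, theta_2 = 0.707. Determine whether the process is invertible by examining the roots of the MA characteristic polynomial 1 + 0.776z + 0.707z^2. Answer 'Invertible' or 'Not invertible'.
\text{Invertible}

The MA(q) characteristic polynomial is P(z) = 1 + 0.776z + 0.707z^2.
Invertibility requires all roots to lie outside the unit circle, i.e. |z| > 1 for every root.
Set 1 + (0.776) z + (0.707) z^2 = 0, i.e. a z^2 + b z + c = 0 with a = 0.707, b = 0.776, c = 1.
Discriminant D = b^2 - 4ac = (0.776)^2 - 4*(0.707)*1 = 0.602176 - (2.828) = -2.225824.
D < 0, so the roots are the complex-conjugate pair z = (-b +/- i sqrt(-D)) / (2a) = -0.5488 +/- 1.0551i.
For a conjugate pair |z|^2 = z * conj(z) = (product of roots) = c/a = 1/(0.707) = 1.414427, so |z| = sqrt(1.414427) = 1.1893 for both roots.
Moduli of all roots: 1.1893, 1.1893.
All moduli strictly greater than 1? Yes.
Verdict: Invertible.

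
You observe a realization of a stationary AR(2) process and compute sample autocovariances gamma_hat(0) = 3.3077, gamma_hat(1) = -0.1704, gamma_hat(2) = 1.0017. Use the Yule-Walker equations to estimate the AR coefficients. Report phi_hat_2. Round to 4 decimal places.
\hat\phi_{2} = 0.3010

The Yule-Walker equations for an AR(p) process read, in matrix form,
  Gamma_p phi = r_p,   with   (Gamma_p)_{ij} = gamma(|i - j|),
                       (r_p)_i = gamma(i),   i,j = 1..p.
Substitute the sample gammas (Toeplitz matrix and right-hand side of size 2):
  Gamma_p = [[3.3077, -0.1704], [-0.1704, 3.3077]]
  r_p     = [-0.1704, 1.0017]
Written out:
  3.3077 phi_1 - 0.1704 phi_2 = -0.1704
  -0.1704 phi_1 + 3.3077 phi_2 = 1.0017
Solve by Cramer's rule:
  det = gamma(0)^2 - gamma(1)^2 = (3.3077)^2 - (-0.1704)^2 = 10.94087929 - 0.02903616 = 10.91184313
  phi_hat_1 = [gamma(1) gamma(0) - gamma(1) gamma(2)] / det = [(-0.1704)(3.3077) - (-0.1704)(1.0017)] / 10.91184313 = -0.3929424 / 10.91184313 = -0.036
  phi_hat_2 = [gamma(0) gamma(2) - gamma(1)^2] / det = [(3.3077)(1.0017) - (-0.1704)^2] / 10.91184313 = 3.28428693 / 10.91184313 = 0.301
So phi_hat = [-0.0360, 0.3010].
Therefore phi_hat_2 = 0.3010.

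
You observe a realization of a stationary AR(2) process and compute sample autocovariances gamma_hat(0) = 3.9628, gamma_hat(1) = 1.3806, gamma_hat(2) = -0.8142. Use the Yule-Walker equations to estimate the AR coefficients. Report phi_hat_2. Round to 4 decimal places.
\hat\phi_{2} = -0.3720

The Yule-Walker equations for an AR(p) process read, in matrix form,
  Gamma_p phi = r_p,   with   (Gamma_p)_{ij} = gamma(|i - j|),
                       (r_p)_i = gamma(i),   i,j = 1..p.
Substitute the sample gammas (Toeplitz matrix and right-hand side of size 2):
  Gamma_p = [[3.9628, 1.3806], [1.3806, 3.9628]]
  r_p     = [1.3806, -0.8142]
Written out:
  3.9628 phi_1 + 1.3806 phi_2 = 1.3806
  1.3806 phi_1 + 3.9628 phi_2 = -0.8142
Solve by Cramer's rule:
  det = gamma(0)^2 - gamma(1)^2 = (3.9628)^2 - (1.3806)^2 = 15.70378384 - 1.90605636 = 13.79772748
  phi_hat_1 = [gamma(1) gamma(0) - gamma(1) gamma(2)] / det = [(1.3806)(3.9628) - (1.3806)(-0.8142)] / 13.79772748 = 6.5951262 / 13.79772748 = 0.478
  phi_hat_2 = [gamma(0) gamma(2) - gamma(1)^2] / det = [(3.9628)(-0.8142) - (1.3806)^2] / 13.79772748 = -5.13256812 / 13.79772748 = -0.372
So phi_hat = [0.4780, -0.3720].
Therefore phi_hat_2 = -0.3720.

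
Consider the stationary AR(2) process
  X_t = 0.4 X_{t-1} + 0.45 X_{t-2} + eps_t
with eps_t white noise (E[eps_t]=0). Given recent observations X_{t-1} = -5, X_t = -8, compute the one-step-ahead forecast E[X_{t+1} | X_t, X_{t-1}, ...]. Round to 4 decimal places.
E[X_{t+1} \mid \mathcal F_t] = -5.4500

For an AR(p) model X_t = c + sum_i phi_i X_{t-i} + eps_t, the
one-step-ahead conditional mean is
  E[X_{t+1} | X_t, ...] = c + sum_i phi_i X_{t+1-i}.
Substitute known values:
  E[X_{t+1} | ...] = (0.4) * (-8) + (0.45) * (-5)
                   = -5.4500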